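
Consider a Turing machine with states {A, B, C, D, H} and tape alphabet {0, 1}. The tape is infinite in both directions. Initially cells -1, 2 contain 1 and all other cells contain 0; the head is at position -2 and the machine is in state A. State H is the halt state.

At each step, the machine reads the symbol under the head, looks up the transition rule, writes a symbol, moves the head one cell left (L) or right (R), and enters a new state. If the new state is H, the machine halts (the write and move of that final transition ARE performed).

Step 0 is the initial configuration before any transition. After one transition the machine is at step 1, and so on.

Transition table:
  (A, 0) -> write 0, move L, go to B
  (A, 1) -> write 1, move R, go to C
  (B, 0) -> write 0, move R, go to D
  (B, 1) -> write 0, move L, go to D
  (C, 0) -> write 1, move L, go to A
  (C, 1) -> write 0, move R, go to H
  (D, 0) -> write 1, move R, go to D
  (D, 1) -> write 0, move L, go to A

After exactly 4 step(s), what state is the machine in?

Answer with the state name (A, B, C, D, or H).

Step 1: in state A at pos -2, read 0 -> (A,0)->write 0,move L,goto B. Now: state=B, head=-3, tape[-4..3]=00010010 (head:  ^)
Step 2: in state B at pos -3, read 0 -> (B,0)->write 0,move R,goto D. Now: state=D, head=-2, tape[-4..3]=00010010 (head:   ^)
Step 3: in state D at pos -2, read 0 -> (D,0)->write 1,move R,goto D. Now: state=D, head=-1, tape[-4..3]=00110010 (head:    ^)
Step 4: in state D at pos -1, read 1 -> (D,1)->write 0,move L,goto A. Now: state=A, head=-2, tape[-4..3]=00100010 (head:   ^)

Answer: A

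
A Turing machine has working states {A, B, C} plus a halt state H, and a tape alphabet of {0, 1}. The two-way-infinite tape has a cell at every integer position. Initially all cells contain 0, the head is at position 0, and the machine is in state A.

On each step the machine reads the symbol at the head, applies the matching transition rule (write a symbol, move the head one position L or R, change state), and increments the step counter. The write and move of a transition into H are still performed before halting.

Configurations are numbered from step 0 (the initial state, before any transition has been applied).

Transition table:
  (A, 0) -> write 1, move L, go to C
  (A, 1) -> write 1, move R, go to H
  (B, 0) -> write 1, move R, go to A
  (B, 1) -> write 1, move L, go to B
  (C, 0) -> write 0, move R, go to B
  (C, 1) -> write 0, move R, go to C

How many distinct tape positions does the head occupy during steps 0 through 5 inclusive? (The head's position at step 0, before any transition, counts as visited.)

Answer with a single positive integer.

Answer: 3

Derivation:
Step 1: in state A at pos 0, read 0 -> (A,0)->write 1,move L,goto C. Now: state=C, head=-1, tape[-2..1]=0010 (head:  ^)
Step 2: in state C at pos -1, read 0 -> (C,0)->write 0,move R,goto B. Now: state=B, head=0, tape[-2..1]=0010 (head:   ^)
Step 3: in state B at pos 0, read 1 -> (B,1)->write 1,move L,goto B. Now: state=B, head=-1, tape[-2..1]=0010 (head:  ^)
Step 4: in state B at pos -1, read 0 -> (B,0)->write 1,move R,goto A. Now: state=A, head=0, tape[-2..1]=0110 (head:   ^)
Step 5: in state A at pos 0, read 1 -> (A,1)->write 1,move R,goto H. Now: state=H, head=1, tape[-2..2]=01100 (head:    ^)
Head positions at steps 0..5: starting at 0, distinct positions visited = {-1, 0, 1} -> 3 position(s)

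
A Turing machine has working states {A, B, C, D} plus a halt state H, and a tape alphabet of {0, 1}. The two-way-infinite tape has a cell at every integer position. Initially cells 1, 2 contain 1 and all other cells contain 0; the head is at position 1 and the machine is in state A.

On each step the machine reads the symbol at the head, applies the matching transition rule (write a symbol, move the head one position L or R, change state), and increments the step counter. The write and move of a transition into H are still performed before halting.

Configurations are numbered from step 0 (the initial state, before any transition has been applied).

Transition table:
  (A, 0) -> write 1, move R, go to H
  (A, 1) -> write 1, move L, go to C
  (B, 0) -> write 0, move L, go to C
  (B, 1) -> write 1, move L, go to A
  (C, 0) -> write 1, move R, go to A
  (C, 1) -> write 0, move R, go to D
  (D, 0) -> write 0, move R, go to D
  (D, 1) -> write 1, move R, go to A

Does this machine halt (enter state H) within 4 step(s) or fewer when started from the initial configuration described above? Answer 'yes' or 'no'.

Answer: no

Derivation:
Step 1: in state A at pos 1, read 1 -> (A,1)->write 1,move L,goto C. Now: state=C, head=0, tape[-1..3]=00110 (head:  ^)
Step 2: in state C at pos 0, read 0 -> (C,0)->write 1,move R,goto A. Now: state=A, head=1, tape[-1..3]=01110 (head:   ^)
Step 3: in state A at pos 1, read 1 -> (A,1)->write 1,move L,goto C. Now: state=C, head=0, tape[-1..3]=01110 (head:  ^)
Step 4: in state C at pos 0, read 1 -> (C,1)->write 0,move R,goto D. Now: state=D, head=1, tape[-1..3]=00110 (head:   ^)
After 4 step(s): state = D (not H) -> not halted within 4 -> no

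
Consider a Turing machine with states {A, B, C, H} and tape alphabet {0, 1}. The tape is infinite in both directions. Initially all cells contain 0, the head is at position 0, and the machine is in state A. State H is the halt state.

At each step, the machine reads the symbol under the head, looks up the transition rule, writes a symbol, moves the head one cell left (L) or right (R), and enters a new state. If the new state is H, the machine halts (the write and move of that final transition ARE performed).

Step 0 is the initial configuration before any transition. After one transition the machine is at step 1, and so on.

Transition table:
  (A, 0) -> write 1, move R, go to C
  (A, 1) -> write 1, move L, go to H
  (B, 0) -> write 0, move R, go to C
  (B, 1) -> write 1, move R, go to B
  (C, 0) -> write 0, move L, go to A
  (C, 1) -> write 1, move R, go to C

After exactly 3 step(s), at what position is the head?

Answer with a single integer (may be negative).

Step 1: in state A at pos 0, read 0 -> (A,0)->write 1,move R,goto C. Now: state=C, head=1, tape[-1..2]=0100 (head:   ^)
Step 2: in state C at pos 1, read 0 -> (C,0)->write 0,move L,goto A. Now: state=A, head=0, tape[-1..2]=0100 (head:  ^)
Step 3: in state A at pos 0, read 1 -> (A,1)->write 1,move L,goto H. Now: state=H, head=-1, tape[-2..2]=00100 (head:  ^)

Answer: -1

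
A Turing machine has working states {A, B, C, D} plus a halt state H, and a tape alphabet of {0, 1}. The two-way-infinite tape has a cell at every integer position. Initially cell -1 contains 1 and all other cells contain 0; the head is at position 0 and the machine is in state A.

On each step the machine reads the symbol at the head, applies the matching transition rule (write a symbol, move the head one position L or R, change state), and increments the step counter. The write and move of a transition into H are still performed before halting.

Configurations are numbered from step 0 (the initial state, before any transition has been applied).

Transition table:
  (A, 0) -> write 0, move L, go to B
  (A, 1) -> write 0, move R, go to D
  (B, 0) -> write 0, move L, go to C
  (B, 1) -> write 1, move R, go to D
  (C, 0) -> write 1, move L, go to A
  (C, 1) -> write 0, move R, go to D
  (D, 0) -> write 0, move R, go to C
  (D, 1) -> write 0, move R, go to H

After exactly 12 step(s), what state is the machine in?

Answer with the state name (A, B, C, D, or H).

Step 1: in state A at pos 0, read 0 -> (A,0)->write 0,move L,goto B. Now: state=B, head=-1, tape[-2..1]=0100 (head:  ^)
Step 2: in state B at pos -1, read 1 -> (B,1)->write 1,move R,goto D. Now: state=D, head=0, tape[-2..1]=0100 (head:   ^)
Step 3: in state D at pos 0, read 0 -> (D,0)->write 0,move R,goto C. Now: state=C, head=1, tape[-2..2]=01000 (head:    ^)
Step 4: in state C at pos 1, read 0 -> (C,0)->write 1,move L,goto A. Now: state=A, head=0, tape[-2..2]=01010 (head:   ^)
Step 5: in state A at pos 0, read 0 -> (A,0)->write 0,move L,goto B. Now: state=B, head=-1, tape[-2..2]=01010 (head:  ^)
Step 6: in state B at pos -1, read 1 -> (B,1)->write 1,move R,goto D. Now: state=D, head=0, tape[-2..2]=01010 (head:   ^)
Step 7: in state D at pos 0, read 0 -> (D,0)->write 0,move R,goto C. Now: state=C, head=1, tape[-2..2]=01010 (head:    ^)
Step 8: in state C at pos 1, read 1 -> (C,1)->write 0,move R,goto D. Now: state=D, head=2, tape[-2..3]=010000 (head:     ^)
Step 9: in state D at pos 2, read 0 -> (D,0)->write 0,move R,goto C. Now: state=C, head=3, tape[-2..4]=0100000 (head:      ^)
Step 10: in state C at pos 3, read 0 -> (C,0)->write 1,move L,goto A. Now: state=A, head=2, tape[-2..4]=0100010 (head:     ^)
Step 11: in state A at pos 2, read 0 -> (A,0)->write 0,move L,goto B. Now: state=B, head=1, tape[-2..4]=0100010 (head:    ^)
Step 12: in state B at pos 1, read 0 -> (B,0)->write 0,move L,goto C. Now: state=C, head=0, tape[-2..4]=0100010 (head:   ^)

Answer: C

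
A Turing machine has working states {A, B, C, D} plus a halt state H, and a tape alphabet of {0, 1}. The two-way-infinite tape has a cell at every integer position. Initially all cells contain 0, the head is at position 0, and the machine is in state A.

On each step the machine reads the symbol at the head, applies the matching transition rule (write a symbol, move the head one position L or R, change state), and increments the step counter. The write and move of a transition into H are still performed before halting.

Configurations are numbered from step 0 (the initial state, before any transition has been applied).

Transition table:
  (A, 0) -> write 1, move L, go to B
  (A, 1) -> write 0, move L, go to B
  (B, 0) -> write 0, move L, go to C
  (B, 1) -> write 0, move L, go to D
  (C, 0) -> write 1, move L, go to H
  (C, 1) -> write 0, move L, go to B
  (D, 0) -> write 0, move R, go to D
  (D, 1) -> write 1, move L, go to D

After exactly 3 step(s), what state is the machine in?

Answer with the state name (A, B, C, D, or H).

Answer: H

Derivation:
Step 1: in state A at pos 0, read 0 -> (A,0)->write 1,move L,goto B. Now: state=B, head=-1, tape[-2..1]=0010 (head:  ^)
Step 2: in state B at pos -1, read 0 -> (B,0)->write 0,move L,goto C. Now: state=C, head=-2, tape[-3..1]=00010 (head:  ^)
Step 3: in state C at pos -2, read 0 -> (C,0)->write 1,move L,goto H. Now: state=H, head=-3, tape[-4..1]=001010 (head:  ^)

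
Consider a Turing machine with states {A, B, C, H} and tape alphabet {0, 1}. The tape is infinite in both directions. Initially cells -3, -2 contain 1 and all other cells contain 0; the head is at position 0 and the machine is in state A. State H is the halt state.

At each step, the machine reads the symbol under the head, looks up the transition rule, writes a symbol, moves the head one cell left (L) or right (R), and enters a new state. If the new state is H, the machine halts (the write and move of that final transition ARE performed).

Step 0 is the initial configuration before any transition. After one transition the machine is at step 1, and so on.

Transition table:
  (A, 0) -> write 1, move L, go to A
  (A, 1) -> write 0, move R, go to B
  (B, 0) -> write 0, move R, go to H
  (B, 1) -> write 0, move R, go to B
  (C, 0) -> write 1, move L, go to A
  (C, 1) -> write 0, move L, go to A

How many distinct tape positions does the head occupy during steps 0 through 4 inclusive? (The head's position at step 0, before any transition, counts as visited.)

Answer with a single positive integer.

Step 1: in state A at pos 0, read 0 -> (A,0)->write 1,move L,goto A. Now: state=A, head=-1, tape[-4..1]=011010 (head:    ^)
Step 2: in state A at pos -1, read 0 -> (A,0)->write 1,move L,goto A. Now: state=A, head=-2, tape[-4..1]=011110 (head:   ^)
Step 3: in state A at pos -2, read 1 -> (A,1)->write 0,move R,goto B. Now: state=B, head=-1, tape[-4..1]=010110 (head:    ^)
Step 4: in state B at pos -1, read 1 -> (B,1)->write 0,move R,goto B. Now: state=B, head=0, tape[-4..1]=010010 (head:     ^)
Head positions at steps 0..4: starting at 0, distinct positions visited = {-2, -1, 0} -> 3 position(s)

Answer: 3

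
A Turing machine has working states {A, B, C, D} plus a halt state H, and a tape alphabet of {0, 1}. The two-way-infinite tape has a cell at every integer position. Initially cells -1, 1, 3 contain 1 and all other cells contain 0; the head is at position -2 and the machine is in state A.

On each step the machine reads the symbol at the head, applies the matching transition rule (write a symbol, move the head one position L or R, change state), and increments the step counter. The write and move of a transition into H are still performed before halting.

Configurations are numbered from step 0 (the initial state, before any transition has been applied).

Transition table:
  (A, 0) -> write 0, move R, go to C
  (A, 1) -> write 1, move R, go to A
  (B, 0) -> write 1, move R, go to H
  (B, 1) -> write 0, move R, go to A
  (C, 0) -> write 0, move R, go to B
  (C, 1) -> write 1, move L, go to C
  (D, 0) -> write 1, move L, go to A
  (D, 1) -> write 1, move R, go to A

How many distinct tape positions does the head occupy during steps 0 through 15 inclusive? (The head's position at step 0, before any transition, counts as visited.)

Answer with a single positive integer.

Answer: 10

Derivation:
Step 1: in state A at pos -2, read 0 -> (A,0)->write 0,move R,goto C. Now: state=C, head=-1, tape[-3..4]=00101010 (head:   ^)
Step 2: in state C at pos -1, read 1 -> (C,1)->write 1,move L,goto C. Now: state=C, head=-2, tape[-3..4]=00101010 (head:  ^)
Step 3: in state C at pos -2, read 0 -> (C,0)->write 0,move R,goto B. Now: state=B, head=-1, tape[-3..4]=00101010 (head:   ^)
Step 4: in state B at pos -1, read 1 -> (B,1)->write 0,move R,goto A. Now: state=A, head=0, tape[-3..4]=00001010 (head:    ^)
Step 5: in state A at pos 0, read 0 -> (A,0)->write 0,move R,goto C. Now: state=C, head=1, tape[-3..4]=00001010 (head:     ^)
Step 6: in state C at pos 1, read 1 -> (C,1)->write 1,move L,goto C. Now: state=C, head=0, tape[-3..4]=00001010 (head:    ^)
Step 7: in state C at pos 0, read 0 -> (C,0)->write 0,move R,goto B. Now: state=B, head=1, tape[-3..4]=00001010 (head:     ^)
Step 8: in state B at pos 1, read 1 -> (B,1)->write 0,move R,goto A. Now: state=A, head=2, tape[-3..4]=00000010 (head:      ^)
Step 9: in state A at pos 2, read 0 -> (A,0)->write 0,move R,goto C. Now: state=C, head=3, tape[-3..4]=00000010 (head:       ^)
Step 10: in state C at pos 3, read 1 -> (C,1)->write 1,move L,goto C. Now: state=C, head=2, tape[-3..4]=00000010 (head:      ^)
Step 11: in state C at pos 2, read 0 -> (C,0)->write 0,move R,goto B. Now: state=B, head=3, tape[-3..4]=00000010 (head:       ^)
Step 12: in state B at pos 3, read 1 -> (B,1)->write 0,move R,goto A. Now: state=A, head=4, tape[-3..5]=000000000 (head:        ^)
Step 13: in state A at pos 4, read 0 -> (A,0)->write 0,move R,goto C. Now: state=C, head=5, tape[-3..6]=0000000000 (head:         ^)
Step 14: in state C at pos 5, read 0 -> (C,0)->write 0,move R,goto B. Now: state=B, head=6, tape[-3..7]=00000000000 (head:          ^)
Step 15: in state B at pos 6, read 0 -> (B,0)->write 1,move R,goto H. Now: state=H, head=7, tape[-3..8]=000000000100 (head:           ^)
Head positions at steps 0..15: starting at -2, distinct positions visited = {-2, -1, 0, 1, 2, 3, 4, 5, 6, 7} -> 10 position(s)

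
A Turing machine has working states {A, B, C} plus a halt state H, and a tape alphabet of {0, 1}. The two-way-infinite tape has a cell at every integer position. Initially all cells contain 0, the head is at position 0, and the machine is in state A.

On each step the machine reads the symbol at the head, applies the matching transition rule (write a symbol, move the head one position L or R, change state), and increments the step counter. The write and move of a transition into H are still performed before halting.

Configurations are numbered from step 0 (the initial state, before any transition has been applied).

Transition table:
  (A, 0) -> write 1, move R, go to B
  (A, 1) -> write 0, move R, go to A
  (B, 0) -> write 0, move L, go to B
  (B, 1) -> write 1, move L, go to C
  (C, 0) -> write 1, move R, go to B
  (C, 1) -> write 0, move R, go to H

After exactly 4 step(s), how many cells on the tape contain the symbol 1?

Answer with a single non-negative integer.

Step 1: in state A at pos 0, read 0 -> (A,0)->write 1,move R,goto B. Now: state=B, head=1, tape[-1..2]=0100 (head:   ^)
Step 2: in state B at pos 1, read 0 -> (B,0)->write 0,move L,goto B. Now: state=B, head=0, tape[-1..2]=0100 (head:  ^)
Step 3: in state B at pos 0, read 1 -> (B,1)->write 1,move L,goto C. Now: state=C, head=-1, tape[-2..2]=00100 (head:  ^)
Step 4: in state C at pos -1, read 0 -> (C,0)->write 1,move R,goto B. Now: state=B, head=0, tape[-2..2]=01100 (head:   ^)
Cells containing 1 after step 4: {-1, 0} -> 2 cell(s)

Answer: 2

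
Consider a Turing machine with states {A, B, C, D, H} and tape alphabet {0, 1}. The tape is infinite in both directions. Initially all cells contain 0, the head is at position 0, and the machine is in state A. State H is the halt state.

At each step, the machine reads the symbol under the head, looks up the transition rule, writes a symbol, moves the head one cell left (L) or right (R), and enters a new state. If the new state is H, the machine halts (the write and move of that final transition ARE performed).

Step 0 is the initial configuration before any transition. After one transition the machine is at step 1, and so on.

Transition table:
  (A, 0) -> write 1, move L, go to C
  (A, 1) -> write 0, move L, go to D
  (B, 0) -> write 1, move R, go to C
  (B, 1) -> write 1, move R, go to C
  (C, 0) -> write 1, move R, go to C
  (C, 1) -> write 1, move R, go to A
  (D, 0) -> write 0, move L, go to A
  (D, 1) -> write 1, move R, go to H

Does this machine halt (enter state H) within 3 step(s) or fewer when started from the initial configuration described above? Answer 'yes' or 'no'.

Step 1: in state A at pos 0, read 0 -> (A,0)->write 1,move L,goto C. Now: state=C, head=-1, tape[-2..1]=0010 (head:  ^)
Step 2: in state C at pos -1, read 0 -> (C,0)->write 1,move R,goto C. Now: state=C, head=0, tape[-2..1]=0110 (head:   ^)
Step 3: in state C at pos 0, read 1 -> (C,1)->write 1,move R,goto A. Now: state=A, head=1, tape[-2..2]=01100 (head:    ^)
After 3 step(s): state = A (not H) -> not halted within 3 -> no

Answer: no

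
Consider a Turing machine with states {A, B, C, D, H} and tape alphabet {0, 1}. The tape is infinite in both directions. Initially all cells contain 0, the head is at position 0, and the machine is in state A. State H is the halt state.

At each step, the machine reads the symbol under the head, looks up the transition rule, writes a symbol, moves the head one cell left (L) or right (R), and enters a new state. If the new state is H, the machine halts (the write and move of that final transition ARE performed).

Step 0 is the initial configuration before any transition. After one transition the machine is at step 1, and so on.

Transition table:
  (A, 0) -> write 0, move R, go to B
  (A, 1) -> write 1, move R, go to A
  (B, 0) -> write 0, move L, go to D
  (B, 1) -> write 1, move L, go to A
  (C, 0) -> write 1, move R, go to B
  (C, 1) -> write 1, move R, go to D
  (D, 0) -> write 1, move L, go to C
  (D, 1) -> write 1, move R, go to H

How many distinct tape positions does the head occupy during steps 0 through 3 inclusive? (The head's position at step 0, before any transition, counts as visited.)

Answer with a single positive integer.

Step 1: in state A at pos 0, read 0 -> (A,0)->write 0,move R,goto B. Now: state=B, head=1, tape[-1..2]=0000 (head:   ^)
Step 2: in state B at pos 1, read 0 -> (B,0)->write 0,move L,goto D. Now: state=D, head=0, tape[-1..2]=0000 (head:  ^)
Step 3: in state D at pos 0, read 0 -> (D,0)->write 1,move L,goto C. Now: state=C, head=-1, tape[-2..2]=00100 (head:  ^)
Head positions at steps 0..3: starting at 0, distinct positions visited = {-1, 0, 1} -> 3 position(s)

Answer: 3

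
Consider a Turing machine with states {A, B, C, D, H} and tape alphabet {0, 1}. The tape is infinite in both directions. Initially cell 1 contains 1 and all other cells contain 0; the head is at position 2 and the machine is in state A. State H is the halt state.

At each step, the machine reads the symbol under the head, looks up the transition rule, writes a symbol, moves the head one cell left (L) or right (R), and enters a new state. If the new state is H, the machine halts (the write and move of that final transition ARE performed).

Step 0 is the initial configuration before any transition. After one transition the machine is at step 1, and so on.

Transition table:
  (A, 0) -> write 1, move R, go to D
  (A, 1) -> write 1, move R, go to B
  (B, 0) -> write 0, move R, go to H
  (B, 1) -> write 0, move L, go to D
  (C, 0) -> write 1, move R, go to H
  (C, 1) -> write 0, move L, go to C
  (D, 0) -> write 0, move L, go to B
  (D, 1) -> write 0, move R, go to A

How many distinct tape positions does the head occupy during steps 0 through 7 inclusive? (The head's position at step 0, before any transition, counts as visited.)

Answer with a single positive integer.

Answer: 3

Derivation:
Step 1: in state A at pos 2, read 0 -> (A,0)->write 1,move R,goto D. Now: state=D, head=3, tape[0..4]=01100 (head:    ^)
Step 2: in state D at pos 3, read 0 -> (D,0)->write 0,move L,goto B. Now: state=B, head=2, tape[0..4]=01100 (head:   ^)
Step 3: in state B at pos 2, read 1 -> (B,1)->write 0,move L,goto D. Now: state=D, head=1, tape[0..4]=01000 (head:  ^)
Step 4: in state D at pos 1, read 1 -> (D,1)->write 0,move R,goto A. Now: state=A, head=2, tape[0..4]=00000 (head:   ^)
Step 5: in state A at pos 2, read 0 -> (A,0)->write 1,move R,goto D. Now: state=D, head=3, tape[0..4]=00100 (head:    ^)
Step 6: in state D at pos 3, read 0 -> (D,0)->write 0,move L,goto B. Now: state=B, head=2, tape[0..4]=00100 (head:   ^)
Step 7: in state B at pos 2, read 1 -> (B,1)->write 0,move L,goto D. Now: state=D, head=1, tape[0..4]=00000 (head:  ^)
Head positions at steps 0..7: starting at 2, distinct positions visited = {1, 2, 3} -> 3 position(s)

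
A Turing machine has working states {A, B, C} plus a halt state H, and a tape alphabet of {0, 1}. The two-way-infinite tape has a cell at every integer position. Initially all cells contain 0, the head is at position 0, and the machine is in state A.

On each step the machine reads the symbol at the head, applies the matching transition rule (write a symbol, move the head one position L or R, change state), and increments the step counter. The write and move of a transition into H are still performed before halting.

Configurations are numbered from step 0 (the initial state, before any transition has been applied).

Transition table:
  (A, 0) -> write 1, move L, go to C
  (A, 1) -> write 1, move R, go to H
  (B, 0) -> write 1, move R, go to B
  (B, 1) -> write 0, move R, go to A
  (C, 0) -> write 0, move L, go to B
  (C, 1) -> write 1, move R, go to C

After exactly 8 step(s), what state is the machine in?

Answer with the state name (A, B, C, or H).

Step 1: in state A at pos 0, read 0 -> (A,0)->write 1,move L,goto C. Now: state=C, head=-1, tape[-2..1]=0010 (head:  ^)
Step 2: in state C at pos -1, read 0 -> (C,0)->write 0,move L,goto B. Now: state=B, head=-2, tape[-3..1]=00010 (head:  ^)
Step 3: in state B at pos -2, read 0 -> (B,0)->write 1,move R,goto B. Now: state=B, head=-1, tape[-3..1]=01010 (head:   ^)
Step 4: in state B at pos -1, read 0 -> (B,0)->write 1,move R,goto B. Now: state=B, head=0, tape[-3..1]=01110 (head:    ^)
Step 5: in state B at pos 0, read 1 -> (B,1)->write 0,move R,goto A. Now: state=A, head=1, tape[-3..2]=011000 (head:     ^)
Step 6: in state A at pos 1, read 0 -> (A,0)->write 1,move L,goto C. Now: state=C, head=0, tape[-3..2]=011010 (head:    ^)
Step 7: in state C at pos 0, read 0 -> (C,0)->write 0,move L,goto B. Now: state=B, head=-1, tape[-3..2]=011010 (head:   ^)
Step 8: in state B at pos -1, read 1 -> (B,1)->write 0,move R,goto A. Now: state=A, head=0, tape[-3..2]=010010 (head:    ^)

Answer: A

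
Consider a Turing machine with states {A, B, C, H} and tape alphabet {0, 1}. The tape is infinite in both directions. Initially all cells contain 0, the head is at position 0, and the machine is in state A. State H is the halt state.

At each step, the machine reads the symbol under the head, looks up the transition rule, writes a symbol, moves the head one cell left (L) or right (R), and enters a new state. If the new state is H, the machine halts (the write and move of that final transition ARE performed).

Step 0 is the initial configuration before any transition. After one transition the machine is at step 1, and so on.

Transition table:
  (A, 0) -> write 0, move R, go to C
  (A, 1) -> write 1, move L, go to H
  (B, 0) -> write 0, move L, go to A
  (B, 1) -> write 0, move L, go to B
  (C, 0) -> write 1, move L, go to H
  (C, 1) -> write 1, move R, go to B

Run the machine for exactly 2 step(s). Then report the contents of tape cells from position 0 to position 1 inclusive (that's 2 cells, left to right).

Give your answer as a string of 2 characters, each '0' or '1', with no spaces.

Step 1: in state A at pos 0, read 0 -> (A,0)->write 0,move R,goto C. Now: state=C, head=1, tape[-1..2]=0000 (head:   ^)
Step 2: in state C at pos 1, read 0 -> (C,0)->write 1,move L,goto H. Now: state=H, head=0, tape[-1..2]=0010 (head:  ^)

Answer: 01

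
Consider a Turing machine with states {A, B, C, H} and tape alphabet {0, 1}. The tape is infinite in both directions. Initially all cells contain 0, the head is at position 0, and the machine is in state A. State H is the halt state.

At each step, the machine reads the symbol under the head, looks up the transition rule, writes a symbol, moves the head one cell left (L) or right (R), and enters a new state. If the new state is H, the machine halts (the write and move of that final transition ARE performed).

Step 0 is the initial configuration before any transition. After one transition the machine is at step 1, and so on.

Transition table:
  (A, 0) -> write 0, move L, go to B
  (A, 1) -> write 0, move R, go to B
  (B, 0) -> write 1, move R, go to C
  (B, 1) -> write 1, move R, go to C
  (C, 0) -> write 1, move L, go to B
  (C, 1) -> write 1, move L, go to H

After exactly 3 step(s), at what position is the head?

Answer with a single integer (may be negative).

Step 1: in state A at pos 0, read 0 -> (A,0)->write 0,move L,goto B. Now: state=B, head=-1, tape[-2..1]=0000 (head:  ^)
Step 2: in state B at pos -1, read 0 -> (B,0)->write 1,move R,goto C. Now: state=C, head=0, tape[-2..1]=0100 (head:   ^)
Step 3: in state C at pos 0, read 0 -> (C,0)->write 1,move L,goto B. Now: state=B, head=-1, tape[-2..1]=0110 (head:  ^)

Answer: -1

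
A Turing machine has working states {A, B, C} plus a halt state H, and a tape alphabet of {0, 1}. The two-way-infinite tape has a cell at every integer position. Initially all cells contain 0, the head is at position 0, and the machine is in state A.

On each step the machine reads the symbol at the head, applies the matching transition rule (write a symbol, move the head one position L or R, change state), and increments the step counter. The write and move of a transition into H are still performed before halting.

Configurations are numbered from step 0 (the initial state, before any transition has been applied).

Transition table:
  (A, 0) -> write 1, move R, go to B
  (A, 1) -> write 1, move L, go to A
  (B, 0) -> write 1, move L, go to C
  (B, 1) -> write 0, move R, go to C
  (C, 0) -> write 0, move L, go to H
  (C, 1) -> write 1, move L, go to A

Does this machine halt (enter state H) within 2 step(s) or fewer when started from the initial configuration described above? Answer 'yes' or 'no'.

Step 1: in state A at pos 0, read 0 -> (A,0)->write 1,move R,goto B. Now: state=B, head=1, tape[-1..2]=0100 (head:   ^)
Step 2: in state B at pos 1, read 0 -> (B,0)->write 1,move L,goto C. Now: state=C, head=0, tape[-1..2]=0110 (head:  ^)
After 2 step(s): state = C (not H) -> not halted within 2 -> no

Answer: no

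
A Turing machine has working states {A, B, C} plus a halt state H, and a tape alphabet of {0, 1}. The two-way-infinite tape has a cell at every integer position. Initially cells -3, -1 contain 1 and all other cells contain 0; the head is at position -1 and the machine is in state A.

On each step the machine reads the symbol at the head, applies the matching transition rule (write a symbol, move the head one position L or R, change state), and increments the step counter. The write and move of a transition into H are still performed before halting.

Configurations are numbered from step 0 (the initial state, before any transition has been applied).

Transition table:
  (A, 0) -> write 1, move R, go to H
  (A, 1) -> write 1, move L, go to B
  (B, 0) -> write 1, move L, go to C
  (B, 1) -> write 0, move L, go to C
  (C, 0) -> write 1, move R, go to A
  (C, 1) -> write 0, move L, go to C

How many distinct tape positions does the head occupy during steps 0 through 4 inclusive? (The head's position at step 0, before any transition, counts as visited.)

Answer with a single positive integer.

Answer: 4

Derivation:
Step 1: in state A at pos -1, read 1 -> (A,1)->write 1,move L,goto B. Now: state=B, head=-2, tape[-4..0]=01010 (head:   ^)
Step 2: in state B at pos -2, read 0 -> (B,0)->write 1,move L,goto C. Now: state=C, head=-3, tape[-4..0]=01110 (head:  ^)
Step 3: in state C at pos -3, read 1 -> (C,1)->write 0,move L,goto C. Now: state=C, head=-4, tape[-5..0]=000110 (head:  ^)
Step 4: in state C at pos -4, read 0 -> (C,0)->write 1,move R,goto A. Now: state=A, head=-3, tape[-5..0]=010110 (head:   ^)
Head positions at steps 0..4: starting at -1, distinct positions visited = {-4, -3, -2, -1} -> 4 position(s)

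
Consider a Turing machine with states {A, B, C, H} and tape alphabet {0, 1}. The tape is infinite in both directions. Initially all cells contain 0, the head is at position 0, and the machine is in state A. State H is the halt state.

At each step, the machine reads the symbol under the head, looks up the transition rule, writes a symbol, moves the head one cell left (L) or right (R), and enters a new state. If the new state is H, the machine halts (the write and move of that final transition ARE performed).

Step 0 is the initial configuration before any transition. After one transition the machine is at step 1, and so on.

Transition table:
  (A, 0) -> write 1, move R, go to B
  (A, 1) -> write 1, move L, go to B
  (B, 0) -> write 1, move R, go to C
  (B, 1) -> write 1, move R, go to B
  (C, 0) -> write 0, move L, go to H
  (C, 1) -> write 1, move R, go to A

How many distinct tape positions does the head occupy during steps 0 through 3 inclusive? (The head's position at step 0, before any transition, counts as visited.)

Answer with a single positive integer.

Step 1: in state A at pos 0, read 0 -> (A,0)->write 1,move R,goto B. Now: state=B, head=1, tape[-1..2]=0100 (head:   ^)
Step 2: in state B at pos 1, read 0 -> (B,0)->write 1,move R,goto C. Now: state=C, head=2, tape[-1..3]=01100 (head:    ^)
Step 3: in state C at pos 2, read 0 -> (C,0)->write 0,move L,goto H. Now: state=H, head=1, tape[-1..3]=01100 (head:   ^)
Head positions at steps 0..3: starting at 0, distinct positions visited = {0, 1, 2} -> 3 position(s)

Answer: 3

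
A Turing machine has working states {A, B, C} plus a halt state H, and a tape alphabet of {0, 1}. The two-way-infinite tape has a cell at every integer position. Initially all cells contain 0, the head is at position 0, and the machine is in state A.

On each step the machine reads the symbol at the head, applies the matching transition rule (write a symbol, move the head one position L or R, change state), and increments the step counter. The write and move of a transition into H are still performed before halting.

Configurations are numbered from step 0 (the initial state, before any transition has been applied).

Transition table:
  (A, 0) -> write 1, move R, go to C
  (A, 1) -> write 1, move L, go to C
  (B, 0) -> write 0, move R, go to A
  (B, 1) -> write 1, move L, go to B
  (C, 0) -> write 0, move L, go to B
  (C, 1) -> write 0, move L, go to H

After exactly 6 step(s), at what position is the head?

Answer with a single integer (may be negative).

Step 1: in state A at pos 0, read 0 -> (A,0)->write 1,move R,goto C. Now: state=C, head=1, tape[-1..2]=0100 (head:   ^)
Step 2: in state C at pos 1, read 0 -> (C,0)->write 0,move L,goto B. Now: state=B, head=0, tape[-1..2]=0100 (head:  ^)
Step 3: in state B at pos 0, read 1 -> (B,1)->write 1,move L,goto B. Now: state=B, head=-1, tape[-2..2]=00100 (head:  ^)
Step 4: in state B at pos -1, read 0 -> (B,0)->write 0,move R,goto A. Now: state=A, head=0, tape[-2..2]=00100 (head:   ^)
Step 5: in state A at pos 0, read 1 -> (A,1)->write 1,move L,goto C. Now: state=C, head=-1, tape[-2..2]=00100 (head:  ^)
Step 6: in state C at pos -1, read 0 -> (C,0)->write 0,move L,goto B. Now: state=B, head=-2, tape[-3..2]=000100 (head:  ^)

Answer: -2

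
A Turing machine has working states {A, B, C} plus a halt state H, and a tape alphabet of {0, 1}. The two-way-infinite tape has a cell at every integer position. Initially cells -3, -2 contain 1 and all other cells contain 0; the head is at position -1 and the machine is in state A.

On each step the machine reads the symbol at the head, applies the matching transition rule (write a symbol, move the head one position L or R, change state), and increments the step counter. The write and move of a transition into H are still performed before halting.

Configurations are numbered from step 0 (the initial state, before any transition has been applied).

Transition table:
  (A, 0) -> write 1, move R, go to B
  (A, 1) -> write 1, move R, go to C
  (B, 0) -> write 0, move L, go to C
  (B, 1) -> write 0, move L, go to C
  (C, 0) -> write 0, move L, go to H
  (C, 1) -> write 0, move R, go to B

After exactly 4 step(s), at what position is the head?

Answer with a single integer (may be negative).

Step 1: in state A at pos -1, read 0 -> (A,0)->write 1,move R,goto B. Now: state=B, head=0, tape[-4..1]=011100 (head:     ^)
Step 2: in state B at pos 0, read 0 -> (B,0)->write 0,move L,goto C. Now: state=C, head=-1, tape[-4..1]=011100 (head:    ^)
Step 3: in state C at pos -1, read 1 -> (C,1)->write 0,move R,goto B. Now: state=B, head=0, tape[-4..1]=011000 (head:     ^)
Step 4: in state B at pos 0, read 0 -> (B,0)->write 0,move L,goto C. Now: state=C, head=-1, tape[-4..1]=011000 (head:    ^)

Answer: -1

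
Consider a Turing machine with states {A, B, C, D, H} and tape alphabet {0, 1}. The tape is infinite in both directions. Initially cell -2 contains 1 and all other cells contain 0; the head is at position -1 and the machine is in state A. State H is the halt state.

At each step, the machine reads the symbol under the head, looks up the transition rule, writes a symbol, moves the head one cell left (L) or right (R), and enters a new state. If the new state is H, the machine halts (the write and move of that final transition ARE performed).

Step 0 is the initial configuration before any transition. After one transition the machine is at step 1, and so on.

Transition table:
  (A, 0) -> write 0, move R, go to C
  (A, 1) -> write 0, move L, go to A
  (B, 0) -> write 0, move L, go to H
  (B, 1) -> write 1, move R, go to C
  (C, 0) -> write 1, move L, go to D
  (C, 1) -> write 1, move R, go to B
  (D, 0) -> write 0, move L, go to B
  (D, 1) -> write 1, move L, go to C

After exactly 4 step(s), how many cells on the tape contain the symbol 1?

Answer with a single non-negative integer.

Answer: 2

Derivation:
Step 1: in state A at pos -1, read 0 -> (A,0)->write 0,move R,goto C. Now: state=C, head=0, tape[-3..1]=01000 (head:    ^)
Step 2: in state C at pos 0, read 0 -> (C,0)->write 1,move L,goto D. Now: state=D, head=-1, tape[-3..1]=01010 (head:   ^)
Step 3: in state D at pos -1, read 0 -> (D,0)->write 0,move L,goto B. Now: state=B, head=-2, tape[-3..1]=01010 (head:  ^)
Step 4: in state B at pos -2, read 1 -> (B,1)->write 1,move R,goto C. Now: state=C, head=-1, tape[-3..1]=01010 (head:   ^)
Cells containing 1 after step 4: {-2, 0} -> 2 cell(s)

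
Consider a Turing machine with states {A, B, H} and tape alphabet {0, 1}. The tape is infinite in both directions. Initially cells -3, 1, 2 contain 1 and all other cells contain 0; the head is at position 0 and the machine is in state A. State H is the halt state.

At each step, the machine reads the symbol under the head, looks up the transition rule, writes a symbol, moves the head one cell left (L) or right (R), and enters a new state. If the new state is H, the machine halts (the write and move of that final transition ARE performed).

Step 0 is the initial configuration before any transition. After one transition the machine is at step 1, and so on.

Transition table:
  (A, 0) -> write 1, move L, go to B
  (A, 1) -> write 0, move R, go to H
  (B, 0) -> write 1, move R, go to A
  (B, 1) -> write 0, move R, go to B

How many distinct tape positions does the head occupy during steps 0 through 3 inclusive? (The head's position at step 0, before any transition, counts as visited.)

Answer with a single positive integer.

Answer: 3

Derivation:
Step 1: in state A at pos 0, read 0 -> (A,0)->write 1,move L,goto B. Now: state=B, head=-1, tape[-4..3]=01001110 (head:    ^)
Step 2: in state B at pos -1, read 0 -> (B,0)->write 1,move R,goto A. Now: state=A, head=0, tape[-4..3]=01011110 (head:     ^)
Step 3: in state A at pos 0, read 1 -> (A,1)->write 0,move R,goto H. Now: state=H, head=1, tape[-4..3]=01010110 (head:      ^)
Head positions at steps 0..3: starting at 0, distinct positions visited = {-1, 0, 1} -> 3 position(s)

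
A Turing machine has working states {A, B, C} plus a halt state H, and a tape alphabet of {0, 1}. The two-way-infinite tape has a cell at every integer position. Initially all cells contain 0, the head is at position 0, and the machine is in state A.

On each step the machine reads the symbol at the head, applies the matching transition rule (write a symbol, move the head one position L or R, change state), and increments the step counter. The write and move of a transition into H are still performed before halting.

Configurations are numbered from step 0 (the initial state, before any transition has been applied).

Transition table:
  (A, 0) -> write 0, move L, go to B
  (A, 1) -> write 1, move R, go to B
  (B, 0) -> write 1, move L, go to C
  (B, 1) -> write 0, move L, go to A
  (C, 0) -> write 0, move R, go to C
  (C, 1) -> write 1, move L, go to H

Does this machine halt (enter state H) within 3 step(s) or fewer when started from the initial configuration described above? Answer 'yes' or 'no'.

Answer: no

Derivation:
Step 1: in state A at pos 0, read 0 -> (A,0)->write 0,move L,goto B. Now: state=B, head=-1, tape[-2..1]=0000 (head:  ^)
Step 2: in state B at pos -1, read 0 -> (B,0)->write 1,move L,goto C. Now: state=C, head=-2, tape[-3..1]=00100 (head:  ^)
Step 3: in state C at pos -2, read 0 -> (C,0)->write 0,move R,goto C. Now: state=C, head=-1, tape[-3..1]=00100 (head:   ^)
After 3 step(s): state = C (not H) -> not halted within 3 -> no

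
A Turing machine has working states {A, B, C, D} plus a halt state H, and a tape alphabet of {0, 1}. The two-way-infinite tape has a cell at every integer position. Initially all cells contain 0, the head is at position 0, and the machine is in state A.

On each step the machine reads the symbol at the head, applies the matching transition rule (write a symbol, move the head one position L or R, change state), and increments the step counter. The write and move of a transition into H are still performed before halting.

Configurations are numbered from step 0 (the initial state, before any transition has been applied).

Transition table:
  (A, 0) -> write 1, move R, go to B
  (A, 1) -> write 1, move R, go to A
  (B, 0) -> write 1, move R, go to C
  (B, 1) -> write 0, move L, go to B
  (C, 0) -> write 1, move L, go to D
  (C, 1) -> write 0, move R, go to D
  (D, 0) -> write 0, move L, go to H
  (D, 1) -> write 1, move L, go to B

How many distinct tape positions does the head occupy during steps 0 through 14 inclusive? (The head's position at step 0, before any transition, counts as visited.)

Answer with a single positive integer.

Answer: 5

Derivation:
Step 1: in state A at pos 0, read 0 -> (A,0)->write 1,move R,goto B. Now: state=B, head=1, tape[-1..2]=0100 (head:   ^)
Step 2: in state B at pos 1, read 0 -> (B,0)->write 1,move R,goto C. Now: state=C, head=2, tape[-1..3]=01100 (head:    ^)
Step 3: in state C at pos 2, read 0 -> (C,0)->write 1,move L,goto D. Now: state=D, head=1, tape[-1..3]=01110 (head:   ^)
Step 4: in state D at pos 1, read 1 -> (D,1)->write 1,move L,goto B. Now: state=B, head=0, tape[-1..3]=01110 (head:  ^)
Step 5: in state B at pos 0, read 1 -> (B,1)->write 0,move L,goto B. Now: state=B, head=-1, tape[-2..3]=000110 (head:  ^)
Step 6: in state B at pos -1, read 0 -> (B,0)->write 1,move R,goto C. Now: state=C, head=0, tape[-2..3]=010110 (head:   ^)
Step 7: in state C at pos 0, read 0 -> (C,0)->write 1,move L,goto D. Now: state=D, head=-1, tape[-2..3]=011110 (head:  ^)
Step 8: in state D at pos -1, read 1 -> (D,1)->write 1,move L,goto B. Now: state=B, head=-2, tape[-3..3]=0011110 (head:  ^)
Step 9: in state B at pos -2, read 0 -> (B,0)->write 1,move R,goto C. Now: state=C, head=-1, tape[-3..3]=0111110 (head:   ^)
Step 10: in state C at pos -1, read 1 -> (C,1)->write 0,move R,goto D. Now: state=D, head=0, tape[-3..3]=0101110 (head:    ^)
Step 11: in state D at pos 0, read 1 -> (D,1)->write 1,move L,goto B. Now: state=B, head=-1, tape[-3..3]=0101110 (head:   ^)
Step 12: in state B at pos -1, read 0 -> (B,0)->write 1,move R,goto C. Now: state=C, head=0, tape[-3..3]=0111110 (head:    ^)
Step 13: in state C at pos 0, read 1 -> (C,1)->write 0,move R,goto D. Now: state=D, head=1, tape[-3..3]=0110110 (head:     ^)
Step 14: in state D at pos 1, read 1 -> (D,1)->write 1,move L,goto B. Now: state=B, head=0, tape[-3..3]=0110110 (head:    ^)
Head positions at steps 0..14: starting at 0, distinct positions visited = {-2, -1, 0, 1, 2} -> 5 position(s)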